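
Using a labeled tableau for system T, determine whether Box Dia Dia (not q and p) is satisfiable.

Satisfiable

1. Box Dia Dia (not q and p), 0
2. Dia Dia (not q and p), 0   [Box-rule on 1 via 0R0]
3. Dia (not q and p), 1   [Dia-rule on 2: fresh world 1, 0R1]
4. Dia Dia (not q and p), 1   [Box-rule on 1 via 0R1]
5. not q and p, 2   [Dia-rule on 3: fresh world 2, 1R2]
6. not q, 2   [and-rule on 5]
7. p, 2   [and-rule on 5]
8. Dia (not q and p), 3   [Dia-rule on 4: fresh world 3, 1R3]
9. not q and p, 4   [Dia-rule on 8: fresh world 4, 3R4]
10. not q, 4   [and-rule on 9]
11. p, 4   [and-rule on 9]
Accessibility: 0R0, 0R1, 1R1, 1R2, 1R3, 2R2, 3R3, 3R4, 4R4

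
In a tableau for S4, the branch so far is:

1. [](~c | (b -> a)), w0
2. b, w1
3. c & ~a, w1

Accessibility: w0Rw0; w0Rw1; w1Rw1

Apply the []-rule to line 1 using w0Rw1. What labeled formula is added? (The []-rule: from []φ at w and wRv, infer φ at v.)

~c | (b -> a), w1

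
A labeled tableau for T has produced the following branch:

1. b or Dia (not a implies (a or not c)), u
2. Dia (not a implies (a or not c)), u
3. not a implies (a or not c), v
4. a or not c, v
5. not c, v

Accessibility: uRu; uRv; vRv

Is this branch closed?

No, open

No world carries both an atom and its negation.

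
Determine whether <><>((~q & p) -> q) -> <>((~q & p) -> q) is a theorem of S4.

Tableau for the negation ~(<><>((~q & p) -> q) -> <>((~q & p) -> q)):
1. ~(<><>((~q & p) -> q) -> <>((~q & p) -> q)), u
2. <><>((~q & p) -> q), u
3. ~<>((~q & p) -> q), u
4. ~((~q & p) -> q), u
5. ~q & p, u
6. ~q, u
7. p, u
8. <>((~q & p) -> q), v
9. ~((~q & p) -> q), v
10. ~q & p, v
11. ~q, v
12. p, v
13. (~q & p) -> q, w
14. ~((~q & p) -> q), w
15. ~q & p, w
16. ~q, w
17. p, w
18. ~(~q & p), w
19. ~p, w
Accessibility: uRu, uRv, uRw, vRv, vRw, wRw
Branch closes: p and ~p both at w.
Every branch of the negation's tableau closes; the branch above is one of them.

Yes, valid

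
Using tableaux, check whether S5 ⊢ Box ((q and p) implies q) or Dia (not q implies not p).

Tableau for the negation not (Box ((q and p) implies q) or Dia (not q implies not p)):
1. not (Box ((q and p) implies q) or Dia (not q implies not p)), w0
2. not Box ((q and p) implies q), w0
3. not Dia (not q implies not p), w0
4. not (not q implies not p), w0
5. not q, w0
6. p, w0
7. not ((q and p) implies q), w1
8. q and p, w1
9. not q, w1
10. q, w1
11. p, w1
Accessibility: w0Rw0, w0Rw1, w1Rw0, w1Rw1
Branch closes: q and not q both at w1.
Every branch of the negation's tableau closes; the branch above is one of them.

Yes, valid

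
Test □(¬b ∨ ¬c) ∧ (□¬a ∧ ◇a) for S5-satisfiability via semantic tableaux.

1. □(¬b ∨ ¬c) ∧ (□¬a ∧ ◇a), u
2. □(¬b ∨ ¬c), u   [∧-rule on 1]
3. □¬a ∧ ◇a, u   [∧-rule on 1]
4. □¬a, u   [∧-rule on 3]
5. ◇a, u   [∧-rule on 3]
6. ¬b ∨ ¬c, u   [□-rule on 2 via uRu]
7. ¬a, u   [□-rule on 4 via uRu]
8. ¬c, u   [∨-rule on 6 (branches; this branch)]
9. a, v   [◇-rule on 5: fresh world v, uRv]
10. ¬b ∨ ¬c, v   [□-rule on 2 via uRv]
11. ¬a, v   [□-rule on 4 via uRv]
Accessibility: uRu, uRv, vRu, vRv
Branch closes: a and ¬a both at v.
All branches of the tableau close; one closing branch shown above.

Unsatisfiable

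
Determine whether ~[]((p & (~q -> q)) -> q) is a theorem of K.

Tableau for the negation []((p & (~q -> q)) -> q):
1. []((p & (~q -> q)) -> q), 0
The negation has an open branch (countermodel exists).

Invalid (countermodel exists)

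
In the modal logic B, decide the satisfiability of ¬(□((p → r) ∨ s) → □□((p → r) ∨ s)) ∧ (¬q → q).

1. ¬(□((p → r) ∨ s) → □□((p → r) ∨ s)) ∧ (¬q → q), u
2. ¬(□((p → r) ∨ s) → □□((p → r) ∨ s)), u
3. ¬q → q, u
4. □((p → r) ∨ s), u
5. ¬□□((p → r) ∨ s), u
6. (p → r) ∨ s, u
7. q, u
8. s, u
9. ¬□((p → r) ∨ s), v
10. (p → r) ∨ s, v
11. s, v
12. ¬((p → r) ∨ s), w
13. ¬(p → r), w
14. ¬s, w
15. p, w
16. ¬r, w
Accessibility: uRu, uRv, vRu, vRv, vRw, wRv, wRw

Yes, satisfiable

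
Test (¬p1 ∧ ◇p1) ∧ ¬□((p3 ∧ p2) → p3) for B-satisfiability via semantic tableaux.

1. (¬p1 ∧ ◇p1) ∧ ¬□((p3 ∧ p2) → p3), 0
2. ¬p1 ∧ ◇p1, 0
3. ¬□((p3 ∧ p2) → p3), 0
4. ¬p1, 0
5. ◇p1, 0
6. ¬((p3 ∧ p2) → p3), 1
7. p3 ∧ p2, 1
8. ¬p3, 1
9. p3, 1
10. p2, 1
Accessibility: 0R0, 0R1, 1R0, 1R1
Branch closes: p3 and ¬p3 both at 1.
Every branch closes; the branch above is one of them.

Unsatisfiable (every branch closes)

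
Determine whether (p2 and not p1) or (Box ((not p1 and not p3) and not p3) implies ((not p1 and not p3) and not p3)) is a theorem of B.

Valid

Tableau for the negation not ((p2 and not p1) or (Box ((not p1 and not p3) and not p3) implies ((not p1 and not p3) and not p3))):
1. not ((p2 and not p1) or (Box ((not p1 and not p3) and not p3) implies ((not p1 and not p3) and not p3))), w0
2. not (p2 and not p1), w0
3. not (Box ((not p1 and not p3) and not p3) implies ((not p1 and not p3) and not p3)), w0
4. Box ((not p1 and not p3) and not p3), w0
5. not ((not p1 and not p3) and not p3), w0
6. (not p1 and not p3) and not p3, w0
7. not p1 and not p3, w0
8. not p3, w0
9. not p1, w0
10. not p2, w0
11. not (not p1 and not p3), w0
12. p3, w0
Accessibility: w0Rw0
Branch closes: p3 and not p3 both at w0.
All branches of the negation close; one closing branch shown above.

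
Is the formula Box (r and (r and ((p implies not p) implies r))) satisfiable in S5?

Satisfiable

1. Box (r and (r and ((p implies not p) implies r))), u
2. r and (r and ((p implies not p) implies r)), u   [Box-rule on 1 via uRu]
3. r, u   [and-rule on 2]
4. r and ((p implies not p) implies r), u   [and-rule on 2]
5. (p implies not p) implies r, u   [and-rule on 4]
Accessibility: uRu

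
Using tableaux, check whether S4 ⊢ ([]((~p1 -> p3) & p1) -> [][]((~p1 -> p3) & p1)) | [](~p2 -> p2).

Tableau for the negation ~(([]((~p1 -> p3) & p1) -> [][]((~p1 -> p3) & p1)) | [](~p2 -> p2)):
1. ~(([]((~p1 -> p3) & p1) -> [][]((~p1 -> p3) & p1)) | [](~p2 -> p2)), 0
2. ~([]((~p1 -> p3) & p1) -> [][]((~p1 -> p3) & p1)), 0
3. ~[](~p2 -> p2), 0
4. []((~p1 -> p3) & p1), 0
5. ~[][]((~p1 -> p3) & p1), 0
6. (~p1 -> p3) & p1, 0
7. ~p1 -> p3, 0
8. p1, 0
9. p3, 0
10. ~(~p2 -> p2), 1
11. ~p2, 1
12. (~p1 -> p3) & p1, 1
13. ~p1 -> p3, 1
14. p1, 1
15. p3, 1
16. ~[]((~p1 -> p3) & p1), 2
17. (~p1 -> p3) & p1, 2
18. ~p1 -> p3, 2
19. p1, 2
20. p3, 2
21. ~((~p1 -> p3) & p1), 3
22. (~p1 -> p3) & p1, 3
23. ~p1 -> p3, 3
24. p1, 3
25. ~(~p1 -> p3), 3
26. ~p1, 3
27. ~p3, 3
Accessibility: 0R0, 0R1, 0R2, 0R3, 1R1, 2R2, 2R3, 3R3
Branch closes: p1 and ~p1 both at 3.
All branches of the negation close; one closing branch shown above.

Valid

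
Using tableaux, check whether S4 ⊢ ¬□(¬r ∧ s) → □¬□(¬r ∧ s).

Tableau for the negation ¬(¬□(¬r ∧ s) → □¬□(¬r ∧ s)):
1. ¬(¬□(¬r ∧ s) → □¬□(¬r ∧ s)), w0
2. ¬□(¬r ∧ s), w0   [¬→-rule on 1]
3. ¬□¬□(¬r ∧ s), w0   [¬→-rule on 1]
4. ¬(¬r ∧ s), w1   [¬□-rule on 2: fresh world w1, w0Rw1]
5. ¬s, w1   [¬∧-rule on 4 (branches; this branch)]
6. □(¬r ∧ s), w2   [¬□-rule on 3: fresh world w2, w0Rw2]
7. ¬r ∧ s, w2   [□-rule on 6 via w2Rw2]
8. ¬r, w2   [∧-rule on 7]
9. s, w2   [∧-rule on 7]
Accessibility: w0Rw0, w0Rw1, w0Rw2, w1Rw1, w2Rw2
The negation has an open branch (countermodel exists).

Not valid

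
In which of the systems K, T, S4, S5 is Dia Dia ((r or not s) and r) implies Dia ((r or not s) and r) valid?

S4-tableau for the negation not (Dia Dia ((r or not s) and r) implies Dia ((r or not s) and r)):
1. not (Dia Dia ((r or not s) and r) implies Dia ((r or not s) and r)), 0
2. Dia Dia ((r or not s) and r), 0
3. not Dia ((r or not s) and r), 0
4. not ((r or not s) and r), 0
5. not (r or not s), 0
6. not r, 0
7. s, 0
8. Dia ((r or not s) and r), 1
9. not ((r or not s) and r), 1
10. not (r or not s), 1
11. not r, 1
12. s, 1
13. (r or not s) and r, 2
14. r or not s, 2
15. r, 2
16. not ((r or not s) and r), 2
17. not s, 2
18. not (r or not s), 2
19. not r, 2
20. s, 2
Accessibility: 0R0, 0R1, 0R2, 1R1, 1R2, 2R2
Branch closes: r and not r both at 2.
Every branch closes (one shown): valid in S4, hence also in S5 (every theorem of S4 is a theorem of S5).
T-tableau for the negation not (Dia Dia ((r or not s) and r) implies Dia ((r or not s) and r)):
1. not (Dia Dia ((r or not s) and r) implies Dia ((r or not s) and r)), 0
2. Dia Dia ((r or not s) and r), 0
3. not Dia ((r or not s) and r), 0
4. not ((r or not s) and r), 0
5. not r, 0
6. Dia ((r or not s) and r), 1
7. not ((r or not s) and r), 1
8. not r, 1
9. (r or not s) and r, 2
10. r or not s, 2
11. r, 2
12. not s, 2
Accessibility: 0R0, 0R1, 1R1, 1R2, 2R2
Complete open branch: countermodel on a T-frame, so not valid in T, nor in K (the same frame is also a K-frame).

S4, S5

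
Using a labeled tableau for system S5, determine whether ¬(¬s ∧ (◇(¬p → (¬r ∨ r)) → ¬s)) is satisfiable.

Satisfiable

1. ¬(¬s ∧ (◇(¬p → (¬r ∨ r)) → ¬s)), w0
2. ¬(◇(¬p → (¬r ∨ r)) → ¬s), w0   [¬∧-rule on 1 (branches; this branch)]
3. ◇(¬p → (¬r ∨ r)), w0   [¬→-rule on 2]
4. s, w0   [¬→-rule on 2]
5. ¬p → (¬r ∨ r), w1   [◇-rule on 3: fresh world w1, w0Rw1]
6. ¬r ∨ r, w1   [→-rule on 5 (branches; this branch)]
7. r, w1   [∨-rule on 6 (branches; this branch)]
Accessibility: w0Rw0, w0Rw1, w1Rw0, w1Rw1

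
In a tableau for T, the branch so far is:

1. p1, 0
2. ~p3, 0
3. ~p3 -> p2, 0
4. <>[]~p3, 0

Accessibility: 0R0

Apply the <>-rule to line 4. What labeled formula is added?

a fresh world 1 with 0R1, and []~p3 at 1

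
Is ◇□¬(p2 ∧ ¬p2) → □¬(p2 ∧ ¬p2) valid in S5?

Valid in S5

Tableau for the negation ¬(◇□¬(p2 ∧ ¬p2) → □¬(p2 ∧ ¬p2)):
1. ¬(◇□¬(p2 ∧ ¬p2) → □¬(p2 ∧ ¬p2)), u
2. ◇□¬(p2 ∧ ¬p2), u
3. ¬□¬(p2 ∧ ¬p2), u
4. □¬(p2 ∧ ¬p2), v
5. ¬(p2 ∧ ¬p2), u
6. ¬(p2 ∧ ¬p2), v
7. p2, u
8. p2, v
9. p2 ∧ ¬p2, w
10. p2, w
11. ¬p2, w
Accessibility: uRu, uRv, uRw, vRu, vRv, vRw, wRu, wRv, wRw
Branch closes: p2 and ¬p2 both at w.
All branches of the negation close; one closing branch shown above.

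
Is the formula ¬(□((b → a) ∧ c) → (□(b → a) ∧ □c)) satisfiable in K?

1. ¬(□((b → a) ∧ c) → (□(b → a) ∧ □c)), w0
2. □((b → a) ∧ c), w0
3. ¬(□(b → a) ∧ □c), w0
4. ¬□(b → a), w0
5. ¬(b → a), w1
6. b, w1
7. ¬a, w1
8. (b → a) ∧ c, w1
9. b → a, w1
10. c, w1
11. a, w1
Accessibility: w0Rw1
Branch closes: a and ¬a both at w1.
(One branch shown.) All branches close.

Unsatisfiable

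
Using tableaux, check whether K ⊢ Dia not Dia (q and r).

Tableau for the negation not Dia not Dia (q and r):
1. not Dia not Dia (q and r), 0
The negation has an open branch (countermodel exists).

No, not valid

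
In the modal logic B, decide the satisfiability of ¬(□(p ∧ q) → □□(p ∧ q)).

Satisfiable

1. ¬(□(p ∧ q) → □□(p ∧ q)), 0
2. □(p ∧ q), 0
3. ¬□□(p ∧ q), 0
4. p ∧ q, 0
5. p, 0
6. q, 0
7. ¬□(p ∧ q), 1
8. p ∧ q, 1
9. p, 1
10. q, 1
11. ¬(p ∧ q), 2
12. ¬q, 2
Accessibility: 0R0, 0R1, 1R0, 1R1, 1R2, 2R1, 2R2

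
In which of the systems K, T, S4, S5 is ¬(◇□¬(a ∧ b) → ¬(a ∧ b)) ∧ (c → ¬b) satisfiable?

K, T, S4

S5-tableau for the formula:
1. ¬(◇□¬(a ∧ b) → ¬(a ∧ b)) ∧ (c → ¬b), w0
2. ¬(◇□¬(a ∧ b) → ¬(a ∧ b)), w0
3. c → ¬b, w0
4. ◇□¬(a ∧ b), w0
5. a ∧ b, w0
6. a, w0
7. b, w0
8. ¬c, w0
9. □¬(a ∧ b), w1
10. ¬(a ∧ b), w0
11. ¬(a ∧ b), w1
12. ¬b, w0
Accessibility: w0Rw0, w0Rw1, w1Rw0, w1Rw1
Branch closes: b and ¬b both at w0.
Every branch closes (one shown): unsatisfiable in S5.
S4-tableau for the formula:
1. ¬(◇□¬(a ∧ b) → ¬(a ∧ b)) ∧ (c → ¬b), w0
2. ¬(◇□¬(a ∧ b) → ¬(a ∧ b)), w0
3. c → ¬b, w0
4. ◇□¬(a ∧ b), w0
5. a ∧ b, w0
6. a, w0
7. b, w0
8. ¬c, w0
9. □¬(a ∧ b), w1
10. ¬(a ∧ b), w1
11. ¬b, w1
Accessibility: w0Rw0, w0Rw1, w1Rw1
Complete open branch: satisfiable in S4, hence also in K, T (this S4-model is also a K-model and a T-model).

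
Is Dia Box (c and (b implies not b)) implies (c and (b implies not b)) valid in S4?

Tableau for the negation not (Dia Box (c and (b implies not b)) implies (c and (b implies not b))):
1. not (Dia Box (c and (b implies not b)) implies (c and (b implies not b))), u
2. Dia Box (c and (b implies not b)), u
3. not (c and (b implies not b)), u
4. not (b implies not b), u
5. b, u
6. Box (c and (b implies not b)), v
7. c and (b implies not b), v
8. c, v
9. b implies not b, v
10. not b, v
Accessibility: uRu, uRv, vRv
The negation has an open branch (countermodel exists).

Not valid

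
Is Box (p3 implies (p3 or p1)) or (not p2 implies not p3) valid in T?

Tableau for the negation not (Box (p3 implies (p3 or p1)) or (not p2 implies not p3)):
1. not (Box (p3 implies (p3 or p1)) or (not p2 implies not p3)), u
2. not Box (p3 implies (p3 or p1)), u   [neg-or-rule on 1]
3. not (not p2 implies not p3), u   [neg-or-rule on 1]
4. not p2, u   [neg-implies-rule on 3]
5. p3, u   [neg-implies-rule on 3]
6. not (p3 implies (p3 or p1)), v   [neg-Box-rule on 2: fresh world v, uRv]
7. p3, v   [neg-implies-rule on 6]
8. not (p3 or p1), v   [neg-implies-rule on 6]
9. not p3, v   [neg-or-rule on 8]
10. not p1, v   [neg-or-rule on 8]
Accessibility: uRu, uRv, vRv
Branch closes: p3 and not p3 both at v.
All branches of the negation close; one closing branch shown above.

Valid in T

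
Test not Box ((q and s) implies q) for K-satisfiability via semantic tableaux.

Unsatisfiable (every branch closes)

1. not Box ((q and s) implies q), w0
2. not ((q and s) implies q), w1   [neg-Box-rule on 1: fresh world w1, w0Rw1]
3. q and s, w1   [neg-implies-rule on 2]
4. not q, w1   [neg-implies-rule on 2]
5. q, w1   [and-rule on 3]
6. s, w1   [and-rule on 3]
Accessibility: w0Rw1
Branch closes: q and not q both at w1.
All branches of the tableau close; one closing branch shown above.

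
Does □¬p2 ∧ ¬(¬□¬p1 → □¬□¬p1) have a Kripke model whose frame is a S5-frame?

No, unsatisfiable

1. □¬p2 ∧ ¬(¬□¬p1 → □¬□¬p1), u
2. □¬p2, u
3. ¬(¬□¬p1 → □¬□¬p1), u
4. ¬□¬p1, u
5. ¬□¬□¬p1, u
6. ¬p2, u
7. p1, v
8. ¬p2, v
9. □¬p1, w
10. ¬p2, w
11. ¬p1, u
12. ¬p1, v
Accessibility: uRu, uRv, uRw, vRu, vRv, vRw, wRu, wRv, wRw
Branch closes: p1 and ¬p1 both at v.
Every branch closes; the branch above is one of them.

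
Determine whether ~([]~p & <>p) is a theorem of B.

Yes, valid

Tableau for the negation []~p & <>p:
1. []~p & <>p, w0
2. []~p, w0
3. <>p, w0
4. ~p, w0
5. p, w1
6. ~p, w1
Accessibility: w0Rw0, w0Rw1, w1Rw0, w1Rw1
Branch closes: p and ~p both at w1.
All branches of the negation close; one closing branch shown above.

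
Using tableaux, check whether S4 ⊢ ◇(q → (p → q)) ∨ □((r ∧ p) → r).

Tableau for the negation ¬(◇(q → (p → q)) ∨ □((r ∧ p) → r)):
1. ¬(◇(q → (p → q)) ∨ □((r ∧ p) → r)), 0
2. ¬◇(q → (p → q)), 0
3. ¬□((r ∧ p) → r), 0
4. ¬(q → (p → q)), 0
5. q, 0
6. ¬(p → q), 0
7. p, 0
8. ¬q, 0
Accessibility: 0R0
Branch closes: q and ¬q both at 0.
Every branch of the negation's tableau closes; the branch above is one of them.

Valid in S4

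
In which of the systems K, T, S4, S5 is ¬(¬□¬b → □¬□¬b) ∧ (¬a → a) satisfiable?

K, T, S4

S5-tableau for the formula:
1. ¬(¬□¬b → □¬□¬b) ∧ (¬a → a), w0
2. ¬(¬□¬b → □¬□¬b), w0
3. ¬a → a, w0
4. ¬□¬b, w0
5. ¬□¬□¬b, w0
6. a, w0
7. b, w1
8. □¬b, w2
9. ¬b, w0
10. ¬b, w1
Accessibility: w0Rw0, w0Rw1, w0Rw2, w1Rw0, w1Rw1, w1Rw2, w2Rw0, w2Rw1, w2Rw2
Branch closes: b and ¬b both at w1.
Every branch closes (one shown): unsatisfiable in S5.
S4-tableau for the formula:
1. ¬(¬□¬b → □¬□¬b) ∧ (¬a → a), w0
2. ¬(¬□¬b → □¬□¬b), w0
3. ¬a → a, w0
4. ¬□¬b, w0
5. ¬□¬□¬b, w0
6. a, w0
7. b, w1
8. □¬b, w2
9. ¬b, w2
Accessibility: w0Rw0, w0Rw1, w0Rw2, w1Rw1, w2Rw2
Complete open branch: satisfiable in S4, hence also in K, T (this S4-model is also a K-model and a T-model).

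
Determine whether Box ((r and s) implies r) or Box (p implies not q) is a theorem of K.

Valid in K

Tableau for the negation not (Box ((r and s) implies r) or Box (p implies not q)):
1. not (Box ((r and s) implies r) or Box (p implies not q)), w0
2. not Box ((r and s) implies r), w0   [neg-or-rule on 1]
3. not Box (p implies not q), w0   [neg-or-rule on 1]
4. not ((r and s) implies r), w1   [neg-Box-rule on 2: fresh world w1, w0Rw1]
5. r and s, w1   [neg-implies-rule on 4]
6. not r, w1   [neg-implies-rule on 4]
7. r, w1   [and-rule on 5]
8. s, w1   [and-rule on 5]
Accessibility: w0Rw1
Branch closes: r and not r both at w1.
Every branch of the negation's tableau closes; the branch above is one of them.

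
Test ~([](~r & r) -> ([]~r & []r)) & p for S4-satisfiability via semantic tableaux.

Unsatisfiable (every branch closes)

1. ~([](~r & r) -> ([]~r & []r)) & p, w0
2. ~([](~r & r) -> ([]~r & []r)), w0
3. p, w0
4. [](~r & r), w0
5. ~([]~r & []r), w0
6. ~r & r, w0
7. ~r, w0
8. r, w0
Accessibility: w0Rw0
Branch closes: r and ~r both at w0.
All branches of the tableau close; one closing branch shown above.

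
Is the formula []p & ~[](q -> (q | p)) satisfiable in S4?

Unsatisfiable (every branch closes)

1. []p & ~[](q -> (q | p)), w0
2. []p, w0
3. ~[](q -> (q | p)), w0
4. p, w0
5. ~(q -> (q | p)), w1
6. q, w1
7. ~(q | p), w1
8. ~q, w1
9. ~p, w1
Accessibility: w0Rw0, w0Rw1, w1Rw1
Branch closes: q and ~q both at w1.
(One branch shown.) All branches close.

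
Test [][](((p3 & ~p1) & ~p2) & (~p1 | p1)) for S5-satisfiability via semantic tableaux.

1. [][](((p3 & ~p1) & ~p2) & (~p1 | p1)), 0
2. [](((p3 & ~p1) & ~p2) & (~p1 | p1)), 0   [[]-rule on 1 via 0R0]
3. ((p3 & ~p1) & ~p2) & (~p1 | p1), 0   [[]-rule on 2 via 0R0]
4. (p3 & ~p1) & ~p2, 0   [&-rule on 3]
5. ~p1 | p1, 0   [&-rule on 3]
6. p3 & ~p1, 0   [&-rule on 4]
7. ~p2, 0   [&-rule on 4]
8. p3, 0   [&-rule on 6]
9. ~p1, 0   [&-rule on 6]
Accessibility: 0R0

Yes, satisfiable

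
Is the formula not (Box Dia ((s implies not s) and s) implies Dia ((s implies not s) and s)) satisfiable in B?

1. not (Box Dia ((s implies not s) and s) implies Dia ((s implies not s) and s)), 0
2. Box Dia ((s implies not s) and s), 0   [neg-implies-rule on 1]
3. not Dia ((s implies not s) and s), 0   [neg-implies-rule on 1]
4. Dia ((s implies not s) and s), 0   [Box-rule on 2 via 0R0]
5. not ((s implies not s) and s), 0   [neg-Dia-rule on 3 via 0R0]
6. not (s implies not s), 0   [neg-and-rule on 5 (branches; this branch)]
7. s, 0   [neg-implies-rule on 6]
8. (s implies not s) and s, 1   [Dia-rule on 4: fresh world 1, 0R1]
9. s implies not s, 1   [and-rule on 8]
10. s, 1   [and-rule on 8]
11. Dia ((s implies not s) and s), 1   [Box-rule on 2 via 0R1]
12. not ((s implies not s) and s), 1   [neg-Dia-rule on 3 via 0R1]
13. not s, 1   [implies-rule on 9 (branches; this branch)]
Accessibility: 0R0, 0R1, 1R0, 1R1
Branch closes: s and not s both at 1.
Every branch closes; the branch above is one of them.

Unsatisfiable (every branch closes)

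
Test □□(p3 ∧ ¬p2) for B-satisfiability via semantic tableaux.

Satisfiable

1. □□(p3 ∧ ¬p2), w0
2. □(p3 ∧ ¬p2), w0
3. p3 ∧ ¬p2, w0
4. p3, w0
5. ¬p2, w0
Accessibility: w0Rw0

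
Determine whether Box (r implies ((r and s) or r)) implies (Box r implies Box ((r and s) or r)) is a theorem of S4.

Tableau for the negation not (Box (r implies ((r and s) or r)) implies (Box r implies Box ((r and s) or r))):
1. not (Box (r implies ((r and s) or r)) implies (Box r implies Box ((r and s) or r))), u
2. Box (r implies ((r and s) or r)), u
3. not (Box r implies Box ((r and s) or r)), u
4. Box r, u
5. not Box ((r and s) or r), u
6. r implies ((r and s) or r), u
7. r, u
8. (r and s) or r, u
9. r and s, u
10. s, u
11. not ((r and s) or r), v
12. not (r and s), v
13. not r, v
14. r implies ((r and s) or r), v
15. r, v
Accessibility: uRu, uRv, vRv
Branch closes: r and not r both at v.
All branches of the negation close; one closing branch shown above.

Yes, valid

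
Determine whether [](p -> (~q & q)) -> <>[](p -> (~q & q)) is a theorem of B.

Valid in B

Tableau for the negation ~([](p -> (~q & q)) -> <>[](p -> (~q & q))):
1. ~([](p -> (~q & q)) -> <>[](p -> (~q & q))), 0
2. [](p -> (~q & q)), 0   [~->-rule on 1]
3. ~<>[](p -> (~q & q)), 0   [~->-rule on 1]
4. p -> (~q & q), 0   [[]-rule on 2 via 0R0]
5. ~[](p -> (~q & q)), 0   [~<>-rule on 3 via 0R0]
6. ~p, 0   [->-rule on 4 (branches; this branch)]
7. ~(p -> (~q & q)), 1   [~[]-rule on 5: fresh world 1, 0R1]
8. p, 1   [~->-rule on 7]
9. ~(~q & q), 1   [~->-rule on 7]
10. p -> (~q & q), 1   [[]-rule on 2 via 0R1]
11. ~[](p -> (~q & q)), 1   [~<>-rule on 3 via 0R1]
12. ~q, 1   [~&-rule on 9 (branches; this branch)]
13. ~q & q, 1   [->-rule on 10 (branches; this branch)]
14. q, 1   [&-rule on 13]
Accessibility: 0R0, 0R1, 1R0, 1R1
Branch closes: q and ~q both at 1.
Every branch of the negation's tableau closes; the branch above is one of them.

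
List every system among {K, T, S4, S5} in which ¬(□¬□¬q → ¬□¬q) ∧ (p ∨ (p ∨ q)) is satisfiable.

T-tableau for the formula:
1. ¬(□¬□¬q → ¬□¬q) ∧ (p ∨ (p ∨ q)), w0
2. ¬(□¬□¬q → ¬□¬q), w0
3. p ∨ (p ∨ q), w0
4. □¬□¬q, w0
5. □¬q, w0
6. ¬□¬q, w0
7. ¬q, w0
8. p ∨ q, w0
9. p, w0
10. q, w1
11. ¬□¬q, w1
12. ¬q, w1
Accessibility: w0Rw0, w0Rw1, w1Rw1
Branch closes: q and ¬q both at w1.
Every branch closes (one shown): unsatisfiable in T, hence also in S4, S5 (every S4/S5-frame is a T-frame).
K-tableau for the formula:
1. ¬(□¬□¬q → ¬□¬q) ∧ (p ∨ (p ∨ q)), w0
2. ¬(□¬□¬q → ¬□¬q), w0
3. p ∨ (p ∨ q), w0
4. □¬□¬q, w0
5. □¬q, w0
6. p ∨ q, w0
7. q, w0
Complete open branch: satisfiable in K.

K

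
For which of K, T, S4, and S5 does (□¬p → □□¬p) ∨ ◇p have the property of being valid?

T-tableau for the negation ¬((□¬p → □□¬p) ∨ ◇p):
1. ¬((□¬p → □□¬p) ∨ ◇p), 0
2. ¬(□¬p → □□¬p), 0
3. ¬◇p, 0
4. □¬p, 0
5. ¬□□¬p, 0
6. ¬p, 0
7. ¬□¬p, 1
8. ¬p, 1
9. p, 2
Accessibility: 0R0, 0R1, 1R1, 1R2, 2R2
Complete open branch: countermodel on a T-frame, so not valid in T, nor in K (the same frame is also a K-frame).
S4-tableau for the negation ¬((□¬p → □□¬p) ∨ ◇p):
1. ¬((□¬p → □□¬p) ∨ ◇p), 0
2. ¬(□¬p → □□¬p), 0
3. ¬◇p, 0
4. □¬p, 0
5. ¬□□¬p, 0
6. ¬p, 0
7. ¬□¬p, 1
8. ¬p, 1
9. p, 2
10. ¬p, 2
Accessibility: 0R0, 0R1, 0R2, 1R1, 1R2, 2R2
Branch closes: p and ¬p both at 2.
Every branch closes (one shown): valid in S4, hence also in S5 (every theorem of S4 is a theorem of S5).

S4, S5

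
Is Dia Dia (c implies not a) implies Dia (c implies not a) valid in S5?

Tableau for the negation not (Dia Dia (c implies not a) implies Dia (c implies not a)):
1. not (Dia Dia (c implies not a) implies Dia (c implies not a)), 0
2. Dia Dia (c implies not a), 0
3. not Dia (c implies not a), 0
4. not (c implies not a), 0
5. c, 0
6. a, 0
7. Dia (c implies not a), 1
8. not (c implies not a), 1
9. c, 1
10. a, 1
11. c implies not a, 2
12. not (c implies not a), 2
13. c, 2
14. a, 2
15. not a, 2
Accessibility: 0R0, 0R1, 0R2, 1R0, 1R1, 1R2, 2R0, 2R1, 2R2
Branch closes: a and not a both at 2.
Every branch of the negation's tableau closes; the branch above is one of them.

Valid in S5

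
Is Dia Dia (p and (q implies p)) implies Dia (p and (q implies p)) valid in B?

No, not valid

Tableau for the negation not (Dia Dia (p and (q implies p)) implies Dia (p and (q implies p))):
1. not (Dia Dia (p and (q implies p)) implies Dia (p and (q implies p))), 0
2. Dia Dia (p and (q implies p)), 0   [neg-implies-rule on 1]
3. not Dia (p and (q implies p)), 0   [neg-implies-rule on 1]
4. not (p and (q implies p)), 0   [neg-Dia-rule on 3 via 0R0]
5. not (q implies p), 0   [neg-and-rule on 4 (branches; this branch)]
6. q, 0   [neg-implies-rule on 5]
7. not p, 0   [neg-implies-rule on 5]
8. Dia (p and (q implies p)), 1   [Dia-rule on 2: fresh world 1, 0R1]
9. not (p and (q implies p)), 1   [neg-Dia-rule on 3 via 0R1]
10. not (q implies p), 1   [neg-and-rule on 9 (branches; this branch)]
11. q, 1   [neg-implies-rule on 10]
12. not p, 1   [neg-implies-rule on 10]
13. p and (q implies p), 2   [Dia-rule on 8: fresh world 2, 1R2]
14. p, 2   [and-rule on 13]
15. q implies p, 2   [and-rule on 13]
Accessibility: 0R0, 0R1, 1R0, 1R1, 1R2, 2R1, 2R2
The negation has an open branch (countermodel exists).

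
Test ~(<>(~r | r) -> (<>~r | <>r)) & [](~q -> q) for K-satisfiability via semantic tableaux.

Unsatisfiable

1. ~(<>(~r | r) -> (<>~r | <>r)) & [](~q -> q), u
2. ~(<>(~r | r) -> (<>~r | <>r)), u
3. [](~q -> q), u
4. <>(~r | r), u
5. ~(<>~r | <>r), u
6. ~<>~r, u
7. ~<>r, u
8. ~r | r, v
9. ~q -> q, v
10. r, v
11. ~r, v
Accessibility: uRv
Branch closes: r and ~r both at v.
Every branch closes; the branch above is one of them.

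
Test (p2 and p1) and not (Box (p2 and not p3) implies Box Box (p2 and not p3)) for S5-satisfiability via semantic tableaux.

Unsatisfiable (every branch closes)

1. (p2 and p1) and not (Box (p2 and not p3) implies Box Box (p2 and not p3)), u
2. p2 and p1, u
3. not (Box (p2 and not p3) implies Box Box (p2 and not p3)), u
4. p2, u
5. p1, u
6. Box (p2 and not p3), u
7. not Box Box (p2 and not p3), u
8. p2 and not p3, u
9. not p3, u
10. not Box (p2 and not p3), v
11. p2 and not p3, v
12. p2, v
13. not p3, v
14. not (p2 and not p3), w
15. p2 and not p3, w
16. p2, w
17. not p3, w
18. p3, w
Accessibility: uRu, uRv, uRw, vRu, vRv, vRw, wRu, wRv, wRw
Branch closes: p3 and not p3 both at w.
(One branch shown.) All branches close.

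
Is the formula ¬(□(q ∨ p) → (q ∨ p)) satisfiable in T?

1. ¬(□(q ∨ p) → (q ∨ p)), w0
2. □(q ∨ p), w0
3. ¬(q ∨ p), w0
4. ¬q, w0
5. ¬p, w0
6. q ∨ p, w0
7. p, w0
Accessibility: w0Rw0
Branch closes: p and ¬p both at w0.
Every branch closes; the branch above is one of them.

Unsatisfiable (every branch closes)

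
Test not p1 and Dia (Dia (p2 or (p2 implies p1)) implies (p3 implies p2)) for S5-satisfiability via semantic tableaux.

1. not p1 and Dia (Dia (p2 or (p2 implies p1)) implies (p3 implies p2)), w0
2. not p1, w0
3. Dia (Dia (p2 or (p2 implies p1)) implies (p3 implies p2)), w0
4. Dia (p2 or (p2 implies p1)) implies (p3 implies p2), w1
5. p3 implies p2, w1
6. p2, w1
Accessibility: w0Rw0, w0Rw1, w1Rw0, w1Rw1

Satisfiable (open branch found)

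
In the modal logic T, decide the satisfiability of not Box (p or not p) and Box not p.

No, unsatisfiable

1. not Box (p or not p) and Box not p, w0
2. not Box (p or not p), w0
3. Box not p, w0
4. not p, w0
5. not (p or not p), w1
6. not p, w1
7. p, w1
Accessibility: w0Rw0, w0Rw1, w1Rw1
Branch closes: p and not p both at w1.
All branches of the tableau close; one closing branch shown above.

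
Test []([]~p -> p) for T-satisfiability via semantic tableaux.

1. []([]~p -> p), 0
2. []~p -> p, 0
3. p, 0
Accessibility: 0R0

Satisfiable (open branch found)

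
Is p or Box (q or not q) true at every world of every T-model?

Tableau for the negation not (p or Box (q or not q)):
1. not (p or Box (q or not q)), u
2. not p, u
3. not Box (q or not q), u
4. not (q or not q), v
5. not q, v
6. q, v
Accessibility: uRu, uRv, vRv
Branch closes: q and not q both at v.
All branches of the negation close; one closing branch shown above.

Yes, valid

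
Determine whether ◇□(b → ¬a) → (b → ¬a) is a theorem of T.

Not valid

Tableau for the negation ¬(◇□(b → ¬a) → (b → ¬a)):
1. ¬(◇□(b → ¬a) → (b → ¬a)), 0
2. ◇□(b → ¬a), 0
3. ¬(b → ¬a), 0
4. b, 0
5. a, 0
6. □(b → ¬a), 1
7. b → ¬a, 1
8. ¬a, 1
Accessibility: 0R0, 0R1, 1R1
The negation has an open branch (countermodel exists).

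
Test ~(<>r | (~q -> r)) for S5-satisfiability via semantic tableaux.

1. ~(<>r | (~q -> r)), u
2. ~<>r, u
3. ~(~q -> r), u
4. ~q, u
5. ~r, u
Accessibility: uRu

Yes, satisfiable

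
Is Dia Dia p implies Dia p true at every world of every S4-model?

Yes, valid

Tableau for the negation not (Dia Dia p implies Dia p):
1. not (Dia Dia p implies Dia p), 0
2. Dia Dia p, 0
3. not Dia p, 0
4. not p, 0
5. Dia p, 1
6. not p, 1
7. p, 2
8. not p, 2
Accessibility: 0R0, 0R1, 0R2, 1R1, 1R2, 2R2
Branch closes: p and not p both at 2.
Every branch of the negation's tableau closes; the branch above is one of them.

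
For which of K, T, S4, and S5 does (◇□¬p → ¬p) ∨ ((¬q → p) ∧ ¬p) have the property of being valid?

S5

S4-tableau for the negation ¬((◇□¬p → ¬p) ∨ ((¬q → p) ∧ ¬p)):
1. ¬((◇□¬p → ¬p) ∨ ((¬q → p) ∧ ¬p)), u
2. ¬(◇□¬p → ¬p), u
3. ¬((¬q → p) ∧ ¬p), u
4. ◇□¬p, u
5. p, u
6. □¬p, v
7. ¬p, v
Accessibility: uRu, uRv, vRv
Complete open branch: countermodel on an S4-frame, so not valid in S4, nor in K, T (the same frame is also a K-frame and a T-frame).
S5-tableau for the negation ¬((◇□¬p → ¬p) ∨ ((¬q → p) ∧ ¬p)):
1. ¬((◇□¬p → ¬p) ∨ ((¬q → p) ∧ ¬p)), u
2. ¬(◇□¬p → ¬p), u
3. ¬((¬q → p) ∧ ¬p), u
4. ◇□¬p, u
5. p, u
6. □¬p, v
7. ¬p, u
Accessibility: uRu, uRv, vRu, vRv
Branch closes: p and ¬p both at u.
Every branch closes (one shown): valid in S5.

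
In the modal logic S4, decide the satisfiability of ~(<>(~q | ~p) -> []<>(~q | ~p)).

Satisfiable (open branch found)

1. ~(<>(~q | ~p) -> []<>(~q | ~p)), u
2. <>(~q | ~p), u
3. ~[]<>(~q | ~p), u
4. ~q | ~p, v
5. ~p, v
6. ~<>(~q | ~p), w
7. ~(~q | ~p), w
8. q, w
9. p, w
Accessibility: uRu, uRv, uRw, vRv, wRw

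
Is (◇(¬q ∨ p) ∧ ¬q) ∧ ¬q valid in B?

Not valid

Tableau for the negation ¬((◇(¬q ∨ p) ∧ ¬q) ∧ ¬q):
1. ¬((◇(¬q ∨ p) ∧ ¬q) ∧ ¬q), u
2. q, u   [¬∧-rule on 1 (branches; this branch)]
Accessibility: uRu
The negation has an open branch (countermodel exists).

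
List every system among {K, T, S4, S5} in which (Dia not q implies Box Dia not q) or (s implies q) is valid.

S5

S5-tableau for the negation not ((Dia not q implies Box Dia not q) or (s implies q)):
1. not ((Dia not q implies Box Dia not q) or (s implies q)), w0
2. not (Dia not q implies Box Dia not q), w0
3. not (s implies q), w0
4. Dia not q, w0
5. not Box Dia not q, w0
6. s, w0
7. not q, w0
8. not q, w1
9. not Dia not q, w2
10. q, w0
Accessibility: w0Rw0, w0Rw1, w0Rw2, w1Rw0, w1Rw1, w1Rw2, w2Rw0, w2Rw1, w2Rw2
Branch closes: q and not q both at w0.
Every branch closes (one shown): valid in S5.
S4-tableau for the negation not ((Dia not q implies Box Dia not q) or (s implies q)):
1. not ((Dia not q implies Box Dia not q) or (s implies q)), w0
2. not (Dia not q implies Box Dia not q), w0
3. not (s implies q), w0
4. Dia not q, w0
5. not Box Dia not q, w0
6. s, w0
7. not q, w0
8. not q, w1
9. not Dia not q, w2
10. q, w2
Accessibility: w0Rw0, w0Rw1, w0Rw2, w1Rw1, w2Rw2
Complete open branch: countermodel on an S4-frame, so not valid in S4, nor in K, T (the same frame is also a K-frame and a T-frame).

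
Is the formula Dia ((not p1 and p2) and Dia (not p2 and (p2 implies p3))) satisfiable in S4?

1. Dia ((not p1 and p2) and Dia (not p2 and (p2 implies p3))), u
2. (not p1 and p2) and Dia (not p2 and (p2 implies p3)), v
3. not p1 and p2, v
4. Dia (not p2 and (p2 implies p3)), v
5. not p1, v
6. p2, v
7. not p2 and (p2 implies p3), w
8. not p2, w
9. p2 implies p3, w
10. p3, w
Accessibility: uRu, uRv, uRw, vRv, vRw, wRw

Satisfiable (open branch found)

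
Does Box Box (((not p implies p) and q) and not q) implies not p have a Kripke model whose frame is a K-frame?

Satisfiable (open branch found)

1. Box Box (((not p implies p) and q) and not q) implies not p, w0
2. not p, w0   [implies-rule on 1 (branches; this branch)]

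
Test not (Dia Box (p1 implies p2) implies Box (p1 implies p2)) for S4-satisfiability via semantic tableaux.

1. not (Dia Box (p1 implies p2) implies Box (p1 implies p2)), 0
2. Dia Box (p1 implies p2), 0
3. not Box (p1 implies p2), 0
4. Box (p1 implies p2), 1
5. p1 implies p2, 1
6. p2, 1
7. not (p1 implies p2), 2
8. p1, 2
9. not p2, 2
Accessibility: 0R0, 0R1, 0R2, 1R1, 2R2

Satisfiable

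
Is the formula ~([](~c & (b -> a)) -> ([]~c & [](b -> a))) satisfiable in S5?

Unsatisfiable (every branch closes)

1. ~([](~c & (b -> a)) -> ([]~c & [](b -> a))), w0
2. [](~c & (b -> a)), w0
3. ~([]~c & [](b -> a)), w0
4. ~c & (b -> a), w0
5. ~c, w0
6. b -> a, w0
7. ~[](b -> a), w0
8. a, w0
9. ~(b -> a), w1
10. b, w1
11. ~a, w1
12. ~c & (b -> a), w1
13. ~c, w1
14. b -> a, w1
15. a, w1
Accessibility: w0Rw0, w0Rw1, w1Rw0, w1Rw1
Branch closes: a and ~a both at w1.
All branches of the tableau close; one closing branch shown above.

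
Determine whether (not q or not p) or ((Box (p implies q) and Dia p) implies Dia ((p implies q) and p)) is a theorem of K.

Valid

Tableau for the negation not ((not q or not p) or ((Box (p implies q) and Dia p) implies Dia ((p implies q) and p))):
1. not ((not q or not p) or ((Box (p implies q) and Dia p) implies Dia ((p implies q) and p))), w0
2. not (not q or not p), w0
3. not ((Box (p implies q) and Dia p) implies Dia ((p implies q) and p)), w0
4. q, w0
5. p, w0
6. Box (p implies q) and Dia p, w0
7. not Dia ((p implies q) and p), w0
8. Box (p implies q), w0
9. Dia p, w0
10. p, w1
11. not ((p implies q) and p), w1
12. p implies q, w1
13. not (p implies q), w1
14. not q, w1
15. q, w1
Accessibility: w0Rw1
Branch closes: q and not q both at w1.
Every branch of the negation's tableau closes; the branch above is one of them.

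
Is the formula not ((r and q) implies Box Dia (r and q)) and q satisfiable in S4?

1. not ((r and q) implies Box Dia (r and q)) and q, 0
2. not ((r and q) implies Box Dia (r and q)), 0   [and-rule on 1]
3. q, 0   [and-rule on 1]
4. r and q, 0   [neg-implies-rule on 2]
5. not Box Dia (r and q), 0   [neg-implies-rule on 2]
6. r, 0   [and-rule on 4]
7. not Dia (r and q), 1   [neg-Box-rule on 5: fresh world 1, 0R1]
8. not (r and q), 1   [neg-Dia-rule on 7 via 1R1]
9. not q, 1   [neg-and-rule on 8 (branches; this branch)]
Accessibility: 0R0, 0R1, 1R1

Yes, satisfiable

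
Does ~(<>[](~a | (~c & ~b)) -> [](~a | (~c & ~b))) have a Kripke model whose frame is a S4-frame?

1. ~(<>[](~a | (~c & ~b)) -> [](~a | (~c & ~b))), u
2. <>[](~a | (~c & ~b)), u
3. ~[](~a | (~c & ~b)), u
4. [](~a | (~c & ~b)), v
5. ~a | (~c & ~b), v
6. ~c & ~b, v
7. ~c, v
8. ~b, v
9. ~(~a | (~c & ~b)), w
10. a, w
11. ~(~c & ~b), w
12. b, w
Accessibility: uRu, uRv, uRw, vRv, wRw

Satisfiable (open branch found)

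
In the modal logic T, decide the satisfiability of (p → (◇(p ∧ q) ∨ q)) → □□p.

Satisfiable (open branch found)

1. (p → (◇(p ∧ q) ∨ q)) → □□p, 0
2. □□p, 0   [→-rule on 1 (branches; this branch)]
3. □p, 0   [□-rule on 2 via 0R0]
4. p, 0   [□-rule on 3 via 0R0]
Accessibility: 0R0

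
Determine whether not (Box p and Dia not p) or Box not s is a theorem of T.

Valid

Tableau for the negation not (not (Box p and Dia not p) or Box not s):
1. not (not (Box p and Dia not p) or Box not s), u
2. Box p and Dia not p, u
3. not Box not s, u
4. Box p, u
5. Dia not p, u
6. p, u
7. s, v
8. p, v
9. not p, w
10. p, w
Accessibility: uRu, uRv, uRw, vRv, wRw
Branch closes: p and not p both at w.
Every branch of the negation's tableau closes; the branch above is one of them.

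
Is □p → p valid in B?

Tableau for the negation ¬(□p → p):
1. ¬(□p → p), u
2. □p, u   [¬→-rule on 1]
3. ¬p, u   [¬→-rule on 1]
4. p, u   [□-rule on 2 via uRu]
Accessibility: uRu
Branch closes: p and ¬p both at u.
All branches of the negation close; one closing branch shown above.

Valid in B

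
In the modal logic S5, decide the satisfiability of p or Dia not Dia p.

Satisfiable (open branch found)

1. p or Dia not Dia p, u
2. Dia not Dia p, u   [or-rule on 1 (branches; this branch)]
3. not Dia p, v   [Dia-rule on 2: fresh world v, uRv]
4. not p, u   [neg-Dia-rule on 3 via vRu]
5. not p, v   [neg-Dia-rule on 3 via vRv]
Accessibility: uRu, uRv, vRu, vRv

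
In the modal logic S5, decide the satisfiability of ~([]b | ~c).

1. ~([]b | ~c), w0
2. ~[]b, w0   [~|-rule on 1]
3. c, w0   [~|-rule on 1]
4. ~b, w1   [~[]-rule on 2: fresh world w1, w0Rw1]
Accessibility: w0Rw0, w0Rw1, w1Rw0, w1Rw1

Satisfiable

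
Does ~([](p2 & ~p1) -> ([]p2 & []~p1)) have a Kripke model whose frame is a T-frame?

No, unsatisfiable

1. ~([](p2 & ~p1) -> ([]p2 & []~p1)), u
2. [](p2 & ~p1), u   [~->-rule on 1]
3. ~([]p2 & []~p1), u   [~->-rule on 1]
4. p2 & ~p1, u   [[]-rule on 2 via uRu]
5. p2, u   [&-rule on 4]
6. ~p1, u   [&-rule on 4]
7. ~[]~p1, u   [~&-rule on 3 (branches; this branch)]
8. p1, v   [~[]-rule on 7: fresh world v, uRv]
9. p2 & ~p1, v   [[]-rule on 2 via uRv]
10. p2, v   [&-rule on 9]
11. ~p1, v   [&-rule on 9]
Accessibility: uRu, uRv, vRv
Branch closes: p1 and ~p1 both at v.
(One branch shown.) All branches close.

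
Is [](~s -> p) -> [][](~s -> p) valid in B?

Tableau for the negation ~([](~s -> p) -> [][](~s -> p)):
1. ~([](~s -> p) -> [][](~s -> p)), u
2. [](~s -> p), u
3. ~[][](~s -> p), u
4. ~s -> p, u
5. p, u
6. ~[](~s -> p), v
7. ~s -> p, v
8. p, v
9. ~(~s -> p), w
10. ~s, w
11. ~p, w
Accessibility: uRu, uRv, vRu, vRv, vRw, wRv, wRw
The negation has an open branch (countermodel exists).

Invalid (countermodel exists)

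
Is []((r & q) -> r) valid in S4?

Yes, valid

Tableau for the negation ~[]((r & q) -> r):
1. ~[]((r & q) -> r), 0
2. ~((r & q) -> r), 1
3. r & q, 1
4. ~r, 1
5. r, 1
6. q, 1
Accessibility: 0R0, 0R1, 1R1
Branch closes: r and ~r both at 1.
Every branch of the negation's tableau closes; the branch above is one of them.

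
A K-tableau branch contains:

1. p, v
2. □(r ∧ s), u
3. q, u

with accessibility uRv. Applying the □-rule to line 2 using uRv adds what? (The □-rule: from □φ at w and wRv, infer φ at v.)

r ∧ s, v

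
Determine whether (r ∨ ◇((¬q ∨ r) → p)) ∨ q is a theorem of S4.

Tableau for the negation ¬((r ∨ ◇((¬q ∨ r) → p)) ∨ q):
1. ¬((r ∨ ◇((¬q ∨ r) → p)) ∨ q), u
2. ¬(r ∨ ◇((¬q ∨ r) → p)), u
3. ¬q, u
4. ¬r, u
5. ¬◇((¬q ∨ r) → p), u
6. ¬((¬q ∨ r) → p), u
7. ¬q ∨ r, u
8. ¬p, u
Accessibility: uRu
The negation has an open branch (countermodel exists).

Invalid (countermodel exists)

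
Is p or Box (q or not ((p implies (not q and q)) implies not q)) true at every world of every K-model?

No, not valid

Tableau for the negation not (p or Box (q or not ((p implies (not q and q)) implies not q))):
1. not (p or Box (q or not ((p implies (not q and q)) implies not q))), w0
2. not p, w0   [neg-or-rule on 1]
3. not Box (q or not ((p implies (not q and q)) implies not q)), w0   [neg-or-rule on 1]
4. not (q or not ((p implies (not q and q)) implies not q)), w1   [neg-Box-rule on 3: fresh world w1, w0Rw1]
5. not q, w1   [neg-or-rule on 4]
6. (p implies (not q and q)) implies not q, w1   [neg-or-rule on 4]
Accessibility: w0Rw1
The negation has an open branch (countermodel exists).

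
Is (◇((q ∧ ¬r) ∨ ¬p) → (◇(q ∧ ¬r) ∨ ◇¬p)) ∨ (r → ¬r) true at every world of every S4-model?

Valid in S4

Tableau for the negation ¬((◇((q ∧ ¬r) ∨ ¬p) → (◇(q ∧ ¬r) ∨ ◇¬p)) ∨ (r → ¬r)):
1. ¬((◇((q ∧ ¬r) ∨ ¬p) → (◇(q ∧ ¬r) ∨ ◇¬p)) ∨ (r → ¬r)), 0
2. ¬(◇((q ∧ ¬r) ∨ ¬p) → (◇(q ∧ ¬r) ∨ ◇¬p)), 0   [¬∨-rule on 1]
3. ¬(r → ¬r), 0   [¬∨-rule on 1]
4. ◇((q ∧ ¬r) ∨ ¬p), 0   [¬→-rule on 2]
5. ¬(◇(q ∧ ¬r) ∨ ◇¬p), 0   [¬→-rule on 2]
6. r, 0   [¬→-rule on 3]
7. ¬◇(q ∧ ¬r), 0   [¬∨-rule on 5]
8. ¬◇¬p, 0   [¬∨-rule on 5]
9. ¬(q ∧ ¬r), 0   [¬◇-rule on 7 via 0R0]
10. p, 0   [¬◇-rule on 8 via 0R0]
11. (q ∧ ¬r) ∨ ¬p, 1   [◇-rule on 4: fresh world 1, 0R1]
12. ¬(q ∧ ¬r), 1   [¬◇-rule on 7 via 0R1]
13. p, 1   [¬◇-rule on 8 via 0R1]
14. q ∧ ¬r, 1   [∨-rule on 11 (branches; this branch)]
15. q, 1   [∧-rule on 14]
16. ¬r, 1   [∧-rule on 14]
17. r, 1   [¬∧-rule on 12 (branches; this branch)]
Accessibility: 0R0, 0R1, 1R1
Branch closes: r and ¬r both at 1.
Every branch of the negation's tableau closes; the branch above is one of them.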